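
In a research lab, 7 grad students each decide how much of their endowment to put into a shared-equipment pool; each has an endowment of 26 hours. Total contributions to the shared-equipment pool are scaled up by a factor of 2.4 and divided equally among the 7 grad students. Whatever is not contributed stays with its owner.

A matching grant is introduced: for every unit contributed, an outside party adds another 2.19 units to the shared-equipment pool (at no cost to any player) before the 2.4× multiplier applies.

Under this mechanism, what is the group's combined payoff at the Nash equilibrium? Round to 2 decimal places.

Under the mechanism each unit contributed yields 2.4 × 3.19 / 7 = 1.0937 back to its contributor per unit of net cost, which exceeds 1, making full contribution the dominant choice for everyone.
At the Nash equilibrium everyone contributes 26. Group total payoff = 2.4 × 3.19 × 182 = 1393.39.

1393.39 hours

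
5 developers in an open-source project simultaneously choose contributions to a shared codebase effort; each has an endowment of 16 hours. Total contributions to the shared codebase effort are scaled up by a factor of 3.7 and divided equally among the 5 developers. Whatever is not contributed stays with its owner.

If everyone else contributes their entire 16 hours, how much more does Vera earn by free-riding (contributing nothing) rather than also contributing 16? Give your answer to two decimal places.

4.16 hours

Switching from a contribution of 16 to 0 lets Vera keep an extra 16 hours, but lowers the shared codebase effort by 16, which costs Vera their own share of that drop: 3.7/5 × 16 = 11.84.
Net gain = 16 − 11.84 = 4.16. The private return per contributed unit (0.7400) is below 1, so free-riding is indeed the best response regardless of what the others do.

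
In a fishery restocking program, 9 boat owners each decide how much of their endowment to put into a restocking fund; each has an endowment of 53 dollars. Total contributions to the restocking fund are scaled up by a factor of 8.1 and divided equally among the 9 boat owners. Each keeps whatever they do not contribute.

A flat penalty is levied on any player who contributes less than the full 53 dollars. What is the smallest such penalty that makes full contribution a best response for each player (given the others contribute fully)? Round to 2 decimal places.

5.30 dollars

Given the others contribute fully, the best deviation is to contribute 0 (any partial contribution still incurs the fine and gives up units whose private return 0.9000 is below 1).
Deviating from 53 to 0 saves 53 dollars but forfeits the deviator's share of the drop in the restocking fund: 8.1/9 × 53 = 47.70.
So the deviation gain is 53 − 47.70 = 5.30, and the fine must be at least 5.30 dollars to wipe it out.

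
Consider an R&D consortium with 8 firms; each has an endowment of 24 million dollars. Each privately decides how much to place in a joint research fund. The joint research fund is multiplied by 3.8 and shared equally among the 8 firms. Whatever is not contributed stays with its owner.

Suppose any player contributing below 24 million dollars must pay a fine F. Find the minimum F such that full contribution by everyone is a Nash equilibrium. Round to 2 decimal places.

12.60 million dollars

Given the others contribute fully, the best deviation is to contribute 0 (any partial contribution still incurs the fine and gives up units whose private return 0.4750 is below 1).
Deviating from 24 to 0 saves 24 million dollars but forfeits the deviator's share of the drop in the joint research fund: 3.8/8 × 24 = 11.40.
So the deviation gain is 24 − 11.40 = 12.60, and the fine must be at least 12.60 million dollars to wipe it out.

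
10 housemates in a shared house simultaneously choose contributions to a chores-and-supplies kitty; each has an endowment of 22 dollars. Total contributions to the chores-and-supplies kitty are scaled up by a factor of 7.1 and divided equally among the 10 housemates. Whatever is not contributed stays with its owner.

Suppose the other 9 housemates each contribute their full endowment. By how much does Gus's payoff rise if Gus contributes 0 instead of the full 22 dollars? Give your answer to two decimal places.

6.38 dollars

Switching from a contribution of 22 to 0 lets Gus keep an extra 22 dollars, but lowers the chores-and-supplies kitty by 22, which costs Gus their own share of that drop: 7.1/10 × 22 = 15.62.
Net gain = 22 − 15.62 = 6.38. The private return per contributed unit (0.7100) is below 1, so free-riding is indeed the best response regardless of what the others do.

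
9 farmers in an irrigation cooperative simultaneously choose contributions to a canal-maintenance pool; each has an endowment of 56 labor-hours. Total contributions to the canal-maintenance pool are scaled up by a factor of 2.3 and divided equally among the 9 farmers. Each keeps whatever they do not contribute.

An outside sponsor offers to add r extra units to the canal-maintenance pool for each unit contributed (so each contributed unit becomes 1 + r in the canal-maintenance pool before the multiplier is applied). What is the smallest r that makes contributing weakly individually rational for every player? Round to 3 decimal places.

With matching at rate r, one contributed unit becomes (1 + r) in the canal-maintenance pool and returns 2.3 × (1 + r) / 9 to the contributor.
Setting this equal to 1: 1 + r = 9/2.3 = 3.9130.
So the minimum matching rate is r = 3.9130 − 1 = 2.913.

2.913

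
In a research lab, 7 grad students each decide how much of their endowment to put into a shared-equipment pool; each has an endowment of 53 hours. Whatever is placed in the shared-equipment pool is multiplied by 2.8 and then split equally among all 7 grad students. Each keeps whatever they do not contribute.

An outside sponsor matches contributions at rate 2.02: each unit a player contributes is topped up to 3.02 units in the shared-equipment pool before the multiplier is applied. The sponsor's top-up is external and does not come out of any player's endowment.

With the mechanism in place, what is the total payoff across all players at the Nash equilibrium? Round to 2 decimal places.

The effective private return per unit is now 2.8 × 3.02 / 7 = 1.2080 > 1, so every player's dominant strategy flips to full contribution.
At the Nash equilibrium everyone contributes 53. Group total payoff = 2.8 × 3.02 × 371 = 3137.18.

3137.18 hours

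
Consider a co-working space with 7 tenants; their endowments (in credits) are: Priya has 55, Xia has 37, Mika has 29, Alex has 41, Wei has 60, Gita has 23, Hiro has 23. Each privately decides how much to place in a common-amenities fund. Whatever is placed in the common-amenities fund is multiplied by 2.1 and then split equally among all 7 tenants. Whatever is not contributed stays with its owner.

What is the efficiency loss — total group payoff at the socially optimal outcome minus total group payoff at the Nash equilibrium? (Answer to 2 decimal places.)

294.80 credits

The private return per contributed unit is 2.1/7 = 0.3000 < 1 for every player regardless of endowment, so the Nash equilibrium is zero contribution and the group total is Σ E_j = 55 + 37 + 29 + 41 + 60 + 23 + 23 = 268.
Each contributed unit returns 2.100 to the group, so the social optimum is full contribution by everyone: group total = 2.100 × 268 = 562.80.
Efficiency loss = (2.100 − 1) × 268 = 294.80.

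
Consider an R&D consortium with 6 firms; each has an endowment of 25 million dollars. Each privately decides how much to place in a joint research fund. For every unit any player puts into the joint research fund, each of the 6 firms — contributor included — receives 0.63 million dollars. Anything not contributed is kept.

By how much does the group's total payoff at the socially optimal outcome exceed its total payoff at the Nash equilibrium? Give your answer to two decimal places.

The private return per contributed unit is 0.63 < 1, so contributing 0 is dominant for every player. At the Nash equilibrium everyone keeps their 25, and the group total is 6 × 25 = 150.
Each contributed unit returns 3.780 to the group as a whole (0.63 to each of 6 players), which exceeds 1, so the social optimum is full contribution: group total = 3.780 × 150 = 567.00.
Efficiency loss = 567.00 − 150 = 417.00.

417.00 million dollars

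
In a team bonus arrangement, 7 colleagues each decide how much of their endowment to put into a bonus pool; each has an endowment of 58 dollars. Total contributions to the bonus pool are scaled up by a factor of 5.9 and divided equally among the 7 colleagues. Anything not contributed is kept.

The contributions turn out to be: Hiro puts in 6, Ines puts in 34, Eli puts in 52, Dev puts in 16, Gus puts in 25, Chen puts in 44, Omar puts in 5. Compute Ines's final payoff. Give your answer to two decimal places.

Total contributed: 6 + 34 + 52 + 16 + 25 + 44 + 5 = 182.
Each receives 5.9 × 182 / 7 = 153.40 from the bonus pool.
Ines keeps 58 − 34 = 24, so Ines's payoff is 24 + 153.40 = 177.40.

177.40 dollars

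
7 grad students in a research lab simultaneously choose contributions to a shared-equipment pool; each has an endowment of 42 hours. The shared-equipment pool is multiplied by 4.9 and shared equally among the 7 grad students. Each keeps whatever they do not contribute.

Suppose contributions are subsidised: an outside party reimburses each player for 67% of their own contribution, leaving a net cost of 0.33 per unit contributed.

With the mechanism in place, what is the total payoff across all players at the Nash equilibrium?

1637.58 hours

The effective private return per unit is now (4.9/7) / 0.33 = 2.1212 > 1, so every player's dominant strategy flips to full contribution.
At the Nash equilibrium everyone contributes 42. Group total payoff = 7 × (42 × 0.67 + 4.9 × 42) = 1637.58.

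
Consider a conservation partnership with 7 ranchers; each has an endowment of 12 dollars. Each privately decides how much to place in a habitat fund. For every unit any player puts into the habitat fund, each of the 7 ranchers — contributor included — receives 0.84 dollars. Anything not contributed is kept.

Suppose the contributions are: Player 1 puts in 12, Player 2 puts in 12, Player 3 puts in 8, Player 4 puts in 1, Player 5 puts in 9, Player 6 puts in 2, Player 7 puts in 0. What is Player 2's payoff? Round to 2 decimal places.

Total contributed: 12 + 12 + 8 + 1 + 9 + 2 + 0 = 44.
Each receives 0.84 × 44 = 36.96 from the habitat fund.
Player 2 keeps 12 − 12 = 0, so Player 2's payoff is 0 + 36.96 = 36.96.

36.96 dollars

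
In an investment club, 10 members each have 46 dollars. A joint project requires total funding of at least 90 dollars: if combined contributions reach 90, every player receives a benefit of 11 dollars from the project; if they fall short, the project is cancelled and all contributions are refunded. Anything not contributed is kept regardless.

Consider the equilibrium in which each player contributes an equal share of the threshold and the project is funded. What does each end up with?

48 dollars

Equal share of the threshold: 90/10 = 9.
At this profile no one gains by cutting their contribution: any cut drops the total below 90, the project is cancelled, contributions are refunded, and the deviator ends with 46, which is less than 46 − 9 + 11 = 48. Contributing more than 9 just wastes the excess. So contributing exactly 9 is a best response.
Each player's payoff: 46 − 9 + 11 = 48.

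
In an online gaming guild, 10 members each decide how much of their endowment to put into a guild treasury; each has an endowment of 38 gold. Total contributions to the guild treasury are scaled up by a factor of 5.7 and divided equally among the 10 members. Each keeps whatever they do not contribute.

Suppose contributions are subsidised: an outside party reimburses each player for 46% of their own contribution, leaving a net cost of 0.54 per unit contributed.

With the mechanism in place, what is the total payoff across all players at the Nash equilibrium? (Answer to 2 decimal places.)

2340.80 gold

Under the mechanism each unit contributed yields (5.7/10) / 0.54 = 1.0556 back to its contributor per unit of net cost, which exceeds 1, making full contribution the dominant choice for everyone.
At the Nash equilibrium everyone contributes 38. Group total payoff = 10 × (38 × 0.46 + 5.7 × 38) = 2340.80.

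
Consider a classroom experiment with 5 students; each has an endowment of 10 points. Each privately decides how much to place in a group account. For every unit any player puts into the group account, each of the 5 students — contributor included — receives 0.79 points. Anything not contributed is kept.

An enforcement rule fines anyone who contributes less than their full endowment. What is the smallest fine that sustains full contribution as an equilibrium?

Given the others contribute fully, the best deviation is to contribute 0 (any partial contribution still incurs the fine and gives up units whose private return 0.79 is below 1).
Deviating from 10 to 0 saves 10 points but forfeits the deviator's share of the drop in the group account: 0.79 × 10 = 7.90.
So the deviation gain is 10 − 7.90 = 2.10, and the fine must be at least 2.10 points to wipe it out.

2.10 points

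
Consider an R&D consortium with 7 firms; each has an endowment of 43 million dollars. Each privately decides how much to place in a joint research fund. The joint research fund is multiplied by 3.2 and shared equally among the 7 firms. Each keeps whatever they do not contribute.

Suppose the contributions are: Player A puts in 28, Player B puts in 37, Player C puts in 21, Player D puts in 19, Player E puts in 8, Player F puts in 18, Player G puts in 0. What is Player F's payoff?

84.89 million dollars

Total contributed: 28 + 37 + 21 + 19 + 8 + 18 + 0 = 131.
Each receives 3.2 × 131 / 7 = 59.89 from the joint research fund.
Player F keeps 43 − 18 = 25, so Player F's payoff is 25 + 59.89 = 84.89.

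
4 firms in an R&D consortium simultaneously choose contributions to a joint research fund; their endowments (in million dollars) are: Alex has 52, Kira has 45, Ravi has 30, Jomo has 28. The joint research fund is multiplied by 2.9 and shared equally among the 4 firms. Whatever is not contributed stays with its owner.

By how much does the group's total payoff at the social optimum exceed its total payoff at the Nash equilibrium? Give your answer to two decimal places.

The private return per contributed unit is 2.9/4 = 0.7250 < 1 for every player regardless of endowment, so the Nash equilibrium is zero contribution and the group total is Σ E_j = 52 + 45 + 30 + 28 = 155.
Each contributed unit returns 2.900 to the group, so the social optimum is full contribution by everyone: group total = 2.900 × 155 = 449.50.
Efficiency loss = (2.900 − 1) × 155 = 294.50.

294.50 million dollars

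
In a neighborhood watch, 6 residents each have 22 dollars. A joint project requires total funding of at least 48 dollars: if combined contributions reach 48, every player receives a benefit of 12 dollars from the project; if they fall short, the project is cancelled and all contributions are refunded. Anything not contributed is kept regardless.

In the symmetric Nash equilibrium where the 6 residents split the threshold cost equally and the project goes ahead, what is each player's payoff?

26 dollars

Equal share of the threshold: 48/6 = 8.
At this profile no one gains by cutting their contribution: any cut drops the total below 48, the project is cancelled, contributions are refunded, and the deviator ends with 22, which is less than 22 − 8 + 12 = 26. Contributing more than 8 just wastes the excess. So contributing exactly 8 is a best response.
Each player's payoff: 22 − 8 + 12 = 26.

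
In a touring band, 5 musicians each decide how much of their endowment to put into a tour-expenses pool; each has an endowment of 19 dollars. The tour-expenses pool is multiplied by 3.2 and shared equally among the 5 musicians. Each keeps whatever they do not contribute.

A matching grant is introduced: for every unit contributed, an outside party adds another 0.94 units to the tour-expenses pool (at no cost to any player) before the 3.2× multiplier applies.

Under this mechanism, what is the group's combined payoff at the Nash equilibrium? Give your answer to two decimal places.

The effective private return per unit is now 3.2 × 1.94 / 5 = 1.2416 > 1, so every player's dominant strategy flips to full contribution.
At the Nash equilibrium everyone contributes 19. Group total payoff = 3.2 × 1.94 × 95 = 589.76.

589.76 dollars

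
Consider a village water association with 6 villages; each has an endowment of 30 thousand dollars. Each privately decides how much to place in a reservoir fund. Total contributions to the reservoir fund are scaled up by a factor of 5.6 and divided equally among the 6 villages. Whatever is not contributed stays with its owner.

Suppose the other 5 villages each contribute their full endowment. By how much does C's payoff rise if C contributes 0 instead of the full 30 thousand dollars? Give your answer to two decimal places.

Switching from a contribution of 30 to 0 lets C keep an extra 30 thousand dollars, but lowers the reservoir fund by 30, which costs C their own share of that drop: 5.6/6 × 30 = 28.00.
Net gain = 30 − 28.00 = 2.00. The private return per contributed unit (0.9333) is below 1, so free-riding is indeed the best response regardless of what the others do.

2.00 thousand dollars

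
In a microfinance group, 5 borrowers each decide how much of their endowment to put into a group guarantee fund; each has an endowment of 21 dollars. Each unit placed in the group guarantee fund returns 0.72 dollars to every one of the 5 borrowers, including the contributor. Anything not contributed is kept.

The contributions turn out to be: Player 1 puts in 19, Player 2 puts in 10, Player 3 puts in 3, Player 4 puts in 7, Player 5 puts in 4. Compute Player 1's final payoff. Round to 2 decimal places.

Total contributed: 19 + 10 + 3 + 7 + 4 = 43.
Each receives 0.72 × 43 = 30.96 from the group guarantee fund.
Player 1 keeps 21 − 19 = 2, so Player 1's payoff is 2 + 30.96 = 32.96.

32.96 dollars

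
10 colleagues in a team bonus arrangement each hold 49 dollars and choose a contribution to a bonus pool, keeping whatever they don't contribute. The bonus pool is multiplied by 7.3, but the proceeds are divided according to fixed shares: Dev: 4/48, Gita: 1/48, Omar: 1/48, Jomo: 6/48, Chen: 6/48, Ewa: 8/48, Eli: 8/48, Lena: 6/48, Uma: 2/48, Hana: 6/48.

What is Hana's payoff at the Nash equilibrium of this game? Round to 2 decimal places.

138.43 dollars

A player with share s gets back 7.3·s per unit contributed, so full contribution is dominant for anyone with s > 1/7.3 = 0.1370 and zero contribution is dominant for anyone below.
Ewa and Eli are above the threshold, contributing 49 each; the remaining 8 contribute 0. Total contributed: 98.
Hana keeps 49 and receives 7.3 × 98 × 6/48 = 89.43 from the bonus pool, for a payoff of 138.43.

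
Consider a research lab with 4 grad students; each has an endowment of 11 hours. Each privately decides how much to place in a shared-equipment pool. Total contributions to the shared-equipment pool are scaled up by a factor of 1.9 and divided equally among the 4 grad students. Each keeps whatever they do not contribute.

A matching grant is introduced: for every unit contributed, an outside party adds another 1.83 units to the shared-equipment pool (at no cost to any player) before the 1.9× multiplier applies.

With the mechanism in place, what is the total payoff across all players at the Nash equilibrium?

With the mechanism, a contributed unit returns 1.9 × 2.83 / 4 = 1.3443 per unit of net cost to the contributor — now above 1 — so contributing fully is weakly dominant for every player.
At the Nash equilibrium everyone contributes 11. Group total payoff = 1.9 × 2.83 × 44 = 236.59.

236.59 hours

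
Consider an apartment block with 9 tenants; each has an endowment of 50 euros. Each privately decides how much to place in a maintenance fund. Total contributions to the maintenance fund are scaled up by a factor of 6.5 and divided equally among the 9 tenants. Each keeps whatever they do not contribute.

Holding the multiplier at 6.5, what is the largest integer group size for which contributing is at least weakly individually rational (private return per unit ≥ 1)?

Private return per unit is 6.5/(group size), which is ≥ 1 whenever the group size is ≤ 6.5.
The largest such integer is 6.

6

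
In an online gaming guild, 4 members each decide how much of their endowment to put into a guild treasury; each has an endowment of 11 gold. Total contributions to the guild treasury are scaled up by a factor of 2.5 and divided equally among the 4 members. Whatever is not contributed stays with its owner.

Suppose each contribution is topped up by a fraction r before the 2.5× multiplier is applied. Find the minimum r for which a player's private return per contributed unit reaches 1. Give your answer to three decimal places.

0.600

With matching at rate r, one contributed unit becomes (1 + r) in the guild treasury and returns 2.5 × (1 + r) / 4 to the contributor.
Setting this equal to 1: 1 + r = 4/2.5 = 1.6000.
So the minimum matching rate is r = 1.6000 − 1 = 0.600.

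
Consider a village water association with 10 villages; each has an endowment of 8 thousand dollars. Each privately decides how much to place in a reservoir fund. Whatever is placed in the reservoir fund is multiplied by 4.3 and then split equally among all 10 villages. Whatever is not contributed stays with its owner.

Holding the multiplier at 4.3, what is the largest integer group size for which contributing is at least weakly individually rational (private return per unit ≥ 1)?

4

Private return per unit is 4.3/(group size), which is ≥ 1 whenever the group size is ≤ 4.3.
The largest such integer is 4.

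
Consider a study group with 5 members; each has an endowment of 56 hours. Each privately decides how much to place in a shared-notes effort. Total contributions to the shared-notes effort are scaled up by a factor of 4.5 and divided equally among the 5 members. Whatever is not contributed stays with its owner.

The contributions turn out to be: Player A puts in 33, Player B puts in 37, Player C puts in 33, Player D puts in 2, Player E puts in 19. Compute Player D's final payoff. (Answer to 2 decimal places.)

Total contributed: 33 + 37 + 33 + 2 + 19 = 124.
Each receives 4.5 × 124 / 5 = 111.60 from the shared-notes effort.
Player D keeps 56 − 2 = 54, so Player D's payoff is 54 + 111.60 = 165.60.

165.60 hours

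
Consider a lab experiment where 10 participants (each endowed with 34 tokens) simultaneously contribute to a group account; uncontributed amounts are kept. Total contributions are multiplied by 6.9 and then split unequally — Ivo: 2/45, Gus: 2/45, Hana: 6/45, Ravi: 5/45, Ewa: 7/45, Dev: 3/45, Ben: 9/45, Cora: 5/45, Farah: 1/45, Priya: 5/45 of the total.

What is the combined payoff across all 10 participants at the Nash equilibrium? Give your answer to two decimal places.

741.20 tokens

Player j's private return per contributed unit is 6.9 × (j's share). Contributing is weakly dominant for j when that share is at least 1/6.9 = 0.1449, and contributing 0 is dominant otherwise.
Ewa and Ben clear that bar, contributing 34 each; the remaining 8 contribute 0. Total contributed: 68.
The group account pays out 6.9 × 68 = 469.20 in total (split across the unequal shares, but the aggregate is all that matters for the group sum).
The 8 free-riders keep 34 each, adding 272. Group total = 272 + 469.20 = 741.20.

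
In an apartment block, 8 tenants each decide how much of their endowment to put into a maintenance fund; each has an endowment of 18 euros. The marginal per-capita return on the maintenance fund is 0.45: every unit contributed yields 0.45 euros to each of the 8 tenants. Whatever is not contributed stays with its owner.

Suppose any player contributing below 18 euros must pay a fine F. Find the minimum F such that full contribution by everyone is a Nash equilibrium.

9.90 euros

Given the others contribute fully, the best deviation is to contribute 0 (any partial contribution still incurs the fine and gives up units whose private return 0.45 is below 1).
Deviating from 18 to 0 saves 18 euros but forfeits the deviator's share of the drop in the maintenance fund: 0.45 × 18 = 8.10.
So the deviation gain is 18 − 8.10 = 9.90, and the fine must be at least 9.90 euros to wipe it out.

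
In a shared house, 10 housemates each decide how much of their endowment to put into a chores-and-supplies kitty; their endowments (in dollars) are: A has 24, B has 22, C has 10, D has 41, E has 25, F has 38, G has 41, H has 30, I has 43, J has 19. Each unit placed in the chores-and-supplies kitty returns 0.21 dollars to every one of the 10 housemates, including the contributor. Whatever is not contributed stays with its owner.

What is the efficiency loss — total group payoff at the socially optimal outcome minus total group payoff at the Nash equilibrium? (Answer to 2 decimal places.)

The private return per contributed unit is 0.21 < 1 for everyone, so the Nash equilibrium is zero contribution and the group total is Σ E_j = 24 + 22 + 10 + 41 + 25 + 38 + 41 + 30 + 43 + 19 = 293.
Each contributed unit returns 2.100 to the group, so the social optimum is full contribution by everyone: group total = 2.100 × 293 = 615.30.
Efficiency loss = (2.100 − 1) × 293 = 322.30.

322.30 dollars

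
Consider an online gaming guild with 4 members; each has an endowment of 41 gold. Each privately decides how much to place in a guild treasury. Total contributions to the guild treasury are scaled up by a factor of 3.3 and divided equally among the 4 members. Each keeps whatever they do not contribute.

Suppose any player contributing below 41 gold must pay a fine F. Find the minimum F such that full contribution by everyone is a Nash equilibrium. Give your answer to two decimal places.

7.18 gold

Given the others contribute fully, the best deviation is to contribute 0 (any partial contribution still incurs the fine and gives up units whose private return 0.8250 is below 1).
Deviating from 41 to 0 saves 41 gold but forfeits the deviator's share of the drop in the guild treasury: 3.3/4 × 41 = 33.82.
So the deviation gain is 41 − 33.82 = 7.18, and the fine must be at least 7.18 gold to wipe it out.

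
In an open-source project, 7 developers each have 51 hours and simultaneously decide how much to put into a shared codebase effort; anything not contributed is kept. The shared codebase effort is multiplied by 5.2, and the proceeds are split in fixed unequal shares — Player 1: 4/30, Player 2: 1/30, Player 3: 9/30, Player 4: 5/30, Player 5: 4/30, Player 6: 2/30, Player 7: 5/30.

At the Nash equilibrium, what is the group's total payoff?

For player j, contributing a unit is worthwhile iff 5.2 × (j's share) ≥ 1, i.e. iff j's share is at least 0.1923.
Only Player 3 (9/30) clears that bar, contributing 51; the remaining 6 contribute 0. Total contributed: 51.
The shared codebase effort pays out 5.2 × 51 = 265.20 in total (split across the unequal shares, but the aggregate is all that matters for the group sum).
The 6 free-riders keep 51 each, adding 306. Group total = 306 + 265.20 = 571.20.

571.20 hours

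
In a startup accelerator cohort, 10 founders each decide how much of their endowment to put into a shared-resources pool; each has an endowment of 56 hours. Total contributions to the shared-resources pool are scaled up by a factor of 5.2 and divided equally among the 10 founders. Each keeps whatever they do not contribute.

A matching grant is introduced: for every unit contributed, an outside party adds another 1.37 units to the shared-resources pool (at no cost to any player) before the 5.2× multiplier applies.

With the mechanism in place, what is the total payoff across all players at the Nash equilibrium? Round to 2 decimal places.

6901.44 hours

Under the mechanism each unit contributed yields 5.2 × 2.37 / 10 = 1.2324 back to its contributor per unit of net cost, which exceeds 1, making full contribution the dominant choice for everyone.
At the Nash equilibrium everyone contributes 56. Group total payoff = 5.2 × 2.37 × 560 = 6901.44.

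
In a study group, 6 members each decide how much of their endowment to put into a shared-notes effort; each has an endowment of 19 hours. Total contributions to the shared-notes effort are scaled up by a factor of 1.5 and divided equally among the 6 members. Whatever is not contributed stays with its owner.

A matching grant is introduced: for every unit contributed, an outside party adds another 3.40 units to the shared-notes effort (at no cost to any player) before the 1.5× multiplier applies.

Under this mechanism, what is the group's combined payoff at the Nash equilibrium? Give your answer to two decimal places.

With the mechanism, a contributed unit returns 1.5 × 4.40 / 6 = 1.1000 per unit of net cost to the contributor — now above 1 — so contributing fully is weakly dominant for every player.
At the Nash equilibrium everyone contributes 19. Group total payoff = 1.5 × 4.40 × 114 = 752.40.

752.40 hours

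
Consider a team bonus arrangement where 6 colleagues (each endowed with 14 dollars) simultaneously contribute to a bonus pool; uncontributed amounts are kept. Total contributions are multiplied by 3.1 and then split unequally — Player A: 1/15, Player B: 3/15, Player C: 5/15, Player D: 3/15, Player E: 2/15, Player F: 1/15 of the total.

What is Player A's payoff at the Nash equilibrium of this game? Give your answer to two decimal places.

16.89 dollars

A player with share s gets back 3.1·s per unit contributed, so full contribution is dominant for anyone with s > 1/3.1 = 0.3226 and zero contribution is dominant for anyone below.
The only share above 0.3226 is Player C's 5/15, contributing 14; the remaining 5 contribute 0. Total contributed: 14.
Player A keeps 14 and receives 3.1 × 14 × 1/15 = 2.89 from the bonus pool, for a payoff of 16.89.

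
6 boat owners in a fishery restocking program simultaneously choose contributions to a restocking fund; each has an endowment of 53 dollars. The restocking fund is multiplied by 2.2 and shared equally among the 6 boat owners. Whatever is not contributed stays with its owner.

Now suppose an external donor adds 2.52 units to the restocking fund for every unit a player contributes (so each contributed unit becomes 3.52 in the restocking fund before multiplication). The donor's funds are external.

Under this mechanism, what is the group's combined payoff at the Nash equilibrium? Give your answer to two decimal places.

The effective private return per unit is now 2.2 × 3.52 / 6 = 1.2907 > 1, so every player's dominant strategy flips to full contribution.
So the Nash equilibrium is full contribution by all 6; the group earns 2.2 × 3.52 × 318 = 2462.59.

2462.59 dollars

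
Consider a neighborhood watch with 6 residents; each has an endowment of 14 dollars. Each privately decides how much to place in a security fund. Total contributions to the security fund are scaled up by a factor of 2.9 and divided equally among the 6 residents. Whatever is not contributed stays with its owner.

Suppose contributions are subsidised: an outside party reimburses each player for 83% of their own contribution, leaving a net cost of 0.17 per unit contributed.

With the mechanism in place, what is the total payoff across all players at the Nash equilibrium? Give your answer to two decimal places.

Under the mechanism each unit contributed yields (2.9/6) / 0.17 = 2.8431 back to its contributor per unit of net cost, which exceeds 1, making full contribution the dominant choice for everyone.
At the Nash equilibrium everyone contributes 14. Group total payoff = 6 × (14 × 0.83 + 2.9 × 14) = 313.32.

313.32 dollars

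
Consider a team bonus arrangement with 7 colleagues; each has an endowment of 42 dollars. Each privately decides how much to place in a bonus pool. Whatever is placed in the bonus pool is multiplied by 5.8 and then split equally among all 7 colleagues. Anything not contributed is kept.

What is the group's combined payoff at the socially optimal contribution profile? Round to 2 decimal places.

Each contributed unit returns 5.800 to the group as a whole (0.8286 to each of 7 players), which exceeds 1, so the social optimum is full contribution: group total = 5.800 × 294 = 1705.20.

1705.20 dollars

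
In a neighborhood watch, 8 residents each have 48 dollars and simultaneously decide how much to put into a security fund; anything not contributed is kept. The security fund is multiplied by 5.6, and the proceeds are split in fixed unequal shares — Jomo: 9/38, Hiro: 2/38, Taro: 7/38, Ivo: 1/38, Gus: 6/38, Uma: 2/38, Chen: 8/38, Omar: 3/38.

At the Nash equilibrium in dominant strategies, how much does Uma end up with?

Each unit j contributes comes back to j as 5.6 × (j's share), so j prefers to contribute only if that share exceeds 1/5.6 = 0.1786; otherwise keeping the unit dominates.
The shares above 0.1786 belong to Jomo, Taro and Chen, contributing 48 each; the remaining 5 contribute 0. Total contributed: 144.
Uma keeps 48 and receives 5.6 × 144 × 2/38 = 42.44 from the security fund, for a payoff of 90.44.

90.44 dollars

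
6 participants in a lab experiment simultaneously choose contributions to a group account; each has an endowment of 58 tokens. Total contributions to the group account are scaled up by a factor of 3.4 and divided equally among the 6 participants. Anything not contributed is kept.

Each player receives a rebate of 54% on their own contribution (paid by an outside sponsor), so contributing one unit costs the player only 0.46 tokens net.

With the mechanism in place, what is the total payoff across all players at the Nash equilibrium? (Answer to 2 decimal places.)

Under the mechanism each unit contributed yields (3.4/6) / 0.46 = 1.2319 back to its contributor per unit of net cost, which exceeds 1, making full contribution the dominant choice for everyone.
So the Nash equilibrium is full contribution by all 6; the group earns 6 × (58 × 0.54 + 3.4 × 58) = 1371.12.

1371.12 tokens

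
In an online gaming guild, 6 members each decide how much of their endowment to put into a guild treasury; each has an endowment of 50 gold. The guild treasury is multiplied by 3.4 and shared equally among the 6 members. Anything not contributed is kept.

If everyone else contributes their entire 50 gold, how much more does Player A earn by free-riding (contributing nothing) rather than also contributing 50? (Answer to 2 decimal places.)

Switching from a contribution of 50 to 0 lets Player A keep an extra 50 gold, but lowers the guild treasury by 50, which costs Player A their own share of that drop: 3.4/6 × 50 = 28.33.
Net gain = 50 − 28.33 = 21.67. The private return per contributed unit (0.5667) is below 1, so free-riding is indeed the best response regardless of what the others do.

21.67 gold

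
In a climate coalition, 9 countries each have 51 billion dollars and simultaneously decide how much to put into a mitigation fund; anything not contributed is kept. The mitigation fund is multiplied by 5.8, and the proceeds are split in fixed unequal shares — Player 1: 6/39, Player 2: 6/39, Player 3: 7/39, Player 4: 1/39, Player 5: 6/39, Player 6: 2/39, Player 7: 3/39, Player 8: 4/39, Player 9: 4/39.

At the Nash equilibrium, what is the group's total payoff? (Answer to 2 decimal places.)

703.80 billion dollars

A player with share s gets back 5.8·s per unit contributed, so full contribution is dominant for anyone with s > 1/5.8 = 0.1724 and zero contribution is dominant for anyone below.
Player 3 alone (share 7/39) is above the threshold, contributing 51; the remaining 8 contribute 0. Total contributed: 51.
The mitigation fund pays out 5.8 × 51 = 295.80 in total (split across the unequal shares, but the aggregate is all that matters for the group sum).
The 8 free-riders keep 51 each, adding 408. Group total = 408 + 295.80 = 703.80.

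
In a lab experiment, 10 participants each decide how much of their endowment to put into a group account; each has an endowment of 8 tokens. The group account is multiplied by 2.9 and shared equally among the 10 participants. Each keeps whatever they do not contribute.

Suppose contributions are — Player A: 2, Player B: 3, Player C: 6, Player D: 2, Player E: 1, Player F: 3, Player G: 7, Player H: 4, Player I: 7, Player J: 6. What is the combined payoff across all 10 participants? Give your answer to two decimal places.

Total contributed: 2 + 3 + 6 + 2 + 1 + 3 + 7 + 4 + 7 + 6 = 41; total kept: 10 × 8 − 41 = 39.
The group account pays out 2.9 × 41 = 118.90 in aggregate.
Group total = 39 + 118.90 = 157.90.

157.90 tokens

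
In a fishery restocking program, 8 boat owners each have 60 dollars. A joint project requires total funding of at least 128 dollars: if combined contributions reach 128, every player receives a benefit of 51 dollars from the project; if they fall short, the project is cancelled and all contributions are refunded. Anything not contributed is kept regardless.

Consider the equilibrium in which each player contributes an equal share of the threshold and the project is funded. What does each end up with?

Equal share of the threshold: 128/8 = 16.
At this profile no one gains by cutting their contribution: any cut drops the total below 128, the project is cancelled, contributions are refunded, and the deviator ends with 60, which is less than 60 − 16 + 51 = 95. Contributing more than 16 just wastes the excess. So contributing exactly 16 is a best response.
Each player's payoff: 60 − 16 + 51 = 95.

95 dollars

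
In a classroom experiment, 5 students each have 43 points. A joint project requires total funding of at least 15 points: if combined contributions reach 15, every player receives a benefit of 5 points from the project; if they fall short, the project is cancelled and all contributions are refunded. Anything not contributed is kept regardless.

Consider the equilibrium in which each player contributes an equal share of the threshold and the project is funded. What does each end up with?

Equal share of the threshold: 15/5 = 3.
At this profile no one gains by cutting their contribution: any cut drops the total below 15, the project is cancelled, contributions are refunded, and the deviator ends with 43, which is less than 43 − 3 + 5 = 45. Contributing more than 3 just wastes the excess. So contributing exactly 3 is a best response.
Each player's payoff: 43 − 3 + 5 = 45.

45 points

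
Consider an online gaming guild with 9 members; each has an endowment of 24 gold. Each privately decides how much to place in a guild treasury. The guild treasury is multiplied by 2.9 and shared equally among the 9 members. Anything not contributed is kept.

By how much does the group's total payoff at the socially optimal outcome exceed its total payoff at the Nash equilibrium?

Each contributed unit returns 2.9/9 = 0.3222 to its contributor — below 1 — so contributing 0 is dominant for every player. At the Nash equilibrium everyone keeps their 24, and the group total is 9 × 24 = 216.
Each contributed unit returns 2.900 to the group as a whole (0.3222 to each of 9 players), which exceeds 1, so the social optimum is full contribution: group total = 2.900 × 216 = 626.40.
Efficiency loss = 626.40 − 216 = 410.40.

410.40 gold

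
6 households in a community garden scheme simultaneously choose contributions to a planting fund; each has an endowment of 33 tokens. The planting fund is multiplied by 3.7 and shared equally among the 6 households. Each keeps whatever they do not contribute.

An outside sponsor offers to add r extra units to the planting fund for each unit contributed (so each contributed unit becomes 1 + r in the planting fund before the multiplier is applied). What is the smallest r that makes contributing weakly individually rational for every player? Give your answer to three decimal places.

With matching at rate r, one contributed unit becomes (1 + r) in the planting fund and returns 3.7 × (1 + r) / 6 to the contributor.
Setting this equal to 1: 1 + r = 6/3.7 = 1.6216.
So the minimum matching rate is r = 1.6216 − 1 = 0.622.

0.622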